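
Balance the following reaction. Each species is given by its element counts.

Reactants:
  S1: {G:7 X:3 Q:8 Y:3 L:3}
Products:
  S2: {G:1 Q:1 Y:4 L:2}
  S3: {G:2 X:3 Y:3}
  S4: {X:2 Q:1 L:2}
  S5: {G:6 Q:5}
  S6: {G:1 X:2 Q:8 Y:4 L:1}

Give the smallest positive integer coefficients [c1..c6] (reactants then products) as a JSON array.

Coefficients: [5, 2, 1, 5, 5, 1]

G: 5·7 = 35 | 2·1+1·2+5·0+5·6+1·1 = 35
X: 5·3 = 15 | 2·0+1·3+5·2+5·0+1·2 = 15
Q: 5·8 = 40 | 2·1+1·0+5·1+5·5+1·8 = 40
Y: 5·3 = 15 | 2·4+1·3+5·0+5·0+1·4 = 15
L: 5·3 = 15 | 2·2+1·0+5·2+5·0+1·1 = 15
gcd(5,2,1,5,5,1) = 1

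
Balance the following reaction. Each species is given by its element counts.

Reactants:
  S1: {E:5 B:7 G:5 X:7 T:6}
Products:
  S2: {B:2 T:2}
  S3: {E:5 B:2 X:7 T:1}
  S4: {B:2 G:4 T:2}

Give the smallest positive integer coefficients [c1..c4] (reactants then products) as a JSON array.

Coefficients: [4, 5, 4, 5]

E: 4·5 = 20 | 5·0+4·5+5·0 = 20
B: 4·7 = 28 | 5·2+4·2+5·2 = 28
G: 4·5 = 20 | 5·0+4·0+5·4 = 20
X: 4·7 = 28 | 5·0+4·7+5·0 = 28
T: 4·6 = 24 | 5·2+4·1+5·2 = 24
gcd(4,5,4,5) = 1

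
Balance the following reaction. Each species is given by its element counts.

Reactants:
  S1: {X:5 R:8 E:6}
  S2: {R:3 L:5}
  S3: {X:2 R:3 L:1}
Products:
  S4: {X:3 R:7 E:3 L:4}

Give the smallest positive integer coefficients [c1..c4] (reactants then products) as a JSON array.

Coefficients: [2, 3, 1, 4]

X: 2·5+3·0+1·2 = 12 | 4·3 = 12
R: 2·8+3·3+1·3 = 28 | 4·7 = 28
E: 2·6+3·0+1·0 = 12 | 4·3 = 12
L: 2·0+3·5+1·1 = 16 | 4·4 = 16
gcd(2,3,1,4) = 1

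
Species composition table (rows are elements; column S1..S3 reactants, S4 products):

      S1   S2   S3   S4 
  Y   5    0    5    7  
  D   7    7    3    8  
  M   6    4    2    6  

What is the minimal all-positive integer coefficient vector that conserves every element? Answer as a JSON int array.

Coefficients: [3, 1, 4, 5]

Y: 3·5+1·0+4·5 = 35 | 5·7 = 35
D: 3·7+1·7+4·3 = 40 | 5·8 = 40
M: 3·6+1·4+4·2 = 30 | 5·6 = 30
gcd(3,1,4,5) = 1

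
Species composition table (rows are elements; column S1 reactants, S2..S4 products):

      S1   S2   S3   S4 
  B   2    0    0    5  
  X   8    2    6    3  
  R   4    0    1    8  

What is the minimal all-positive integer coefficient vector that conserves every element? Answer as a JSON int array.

Coefficients: [5, 5, 4, 2]

B: 5·2 = 10 | 5·0+4·0+2·5 = 10
X: 5·8 = 40 | 5·2+4·6+2·3 = 40
R: 5·4 = 20 | 5·0+4·1+2·8 = 20
gcd(5,5,4,2) = 1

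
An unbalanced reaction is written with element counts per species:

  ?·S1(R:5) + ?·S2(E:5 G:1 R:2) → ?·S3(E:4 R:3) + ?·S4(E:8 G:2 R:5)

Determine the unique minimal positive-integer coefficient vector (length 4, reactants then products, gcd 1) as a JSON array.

E: 1·0+4·5 = 20 | 1·4+2·8 = 20
G: 1·0+4·1 = 4 | 1·0+2·2 = 4
R: 1·5+4·2 = 13 | 1·3+2·5 = 13
gcd(1,4,1,2) = 1

Coefficients: [1, 4, 1, 2]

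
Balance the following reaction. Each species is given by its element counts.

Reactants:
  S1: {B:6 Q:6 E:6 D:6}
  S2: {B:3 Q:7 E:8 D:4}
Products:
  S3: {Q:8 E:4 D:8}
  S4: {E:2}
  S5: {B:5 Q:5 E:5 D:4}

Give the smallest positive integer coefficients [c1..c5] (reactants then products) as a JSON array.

B: 4·6+2·3 = 30 | 1·0+3·0+6·5 = 30
Q: 4·6+2·7 = 38 | 1·8+3·0+6·5 = 38
E: 4·6+2·8 = 40 | 1·4+3·2+6·5 = 40
D: 4·6+2·4 = 32 | 1·8+3·0+6·4 = 32
gcd(4,2,1,3,6) = 1

Coefficients: [4, 2, 1, 3, 6]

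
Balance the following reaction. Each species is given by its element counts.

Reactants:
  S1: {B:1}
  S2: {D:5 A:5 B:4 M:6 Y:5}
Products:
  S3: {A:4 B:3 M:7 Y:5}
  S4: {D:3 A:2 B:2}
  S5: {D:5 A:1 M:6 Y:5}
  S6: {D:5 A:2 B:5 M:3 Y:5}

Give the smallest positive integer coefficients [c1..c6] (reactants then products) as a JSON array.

Coefficients: [4, 5, 3, 5, 1, 1]

D: 4·0+5·5 = 25 | 3·0+5·3+1·5+1·5 = 25
A: 4·0+5·5 = 25 | 3·4+5·2+1·1+1·2 = 25
B: 4·1+5·4 = 24 | 3·3+5·2+1·0+1·5 = 24
M: 4·0+5·6 = 30 | 3·7+5·0+1·6+1·3 = 30
Y: 4·0+5·5 = 25 | 3·5+5·0+1·5+1·5 = 25
gcd(4,5,3,5,1,1) = 1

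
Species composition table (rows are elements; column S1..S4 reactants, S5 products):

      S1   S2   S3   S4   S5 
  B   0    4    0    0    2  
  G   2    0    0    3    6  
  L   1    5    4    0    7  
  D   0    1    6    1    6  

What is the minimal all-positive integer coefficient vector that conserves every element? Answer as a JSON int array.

Coefficients: [6, 2, 3, 4, 4]

B: 6·0+2·4+3·0+4·0 = 8 | 4·2 = 8
G: 6·2+2·0+3·0+4·3 = 24 | 4·6 = 24
L: 6·1+2·5+3·4+4·0 = 28 | 4·7 = 28
D: 6·0+2·1+3·6+4·1 = 24 | 4·6 = 24
gcd(6,2,3,4,4) = 1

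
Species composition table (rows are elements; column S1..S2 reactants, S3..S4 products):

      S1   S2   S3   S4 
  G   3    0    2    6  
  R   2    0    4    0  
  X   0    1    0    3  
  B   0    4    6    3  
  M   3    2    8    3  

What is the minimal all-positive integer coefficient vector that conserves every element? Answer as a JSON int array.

Coefficients: [6, 6, 3, 2]

G: 6·3+6·0 = 18 | 3·2+2·6 = 18
R: 6·2+6·0 = 12 | 3·4+2·0 = 12
X: 6·0+6·1 = 6 | 3·0+2·3 = 6
B: 6·0+6·4 = 24 | 3·6+2·3 = 24
M: 6·3+6·2 = 30 | 3·8+2·3 = 30
gcd(6,6,3,2) = 1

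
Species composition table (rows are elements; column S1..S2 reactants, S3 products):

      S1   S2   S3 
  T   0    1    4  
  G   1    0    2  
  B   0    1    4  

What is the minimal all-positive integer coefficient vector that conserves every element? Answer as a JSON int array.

T: 2·0+4·1 = 4 | 1·4 = 4
G: 2·1+4·0 = 2 | 1·2 = 2
B: 2·0+4·1 = 4 | 1·4 = 4
gcd(2,4,1) = 1

Coefficients: [2, 4, 1]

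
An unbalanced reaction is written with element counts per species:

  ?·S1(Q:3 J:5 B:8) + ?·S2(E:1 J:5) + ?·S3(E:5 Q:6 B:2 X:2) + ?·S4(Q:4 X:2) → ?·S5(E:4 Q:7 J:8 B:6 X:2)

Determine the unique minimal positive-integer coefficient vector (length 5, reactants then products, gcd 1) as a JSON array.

E: 3·0+5·1+3·5+2·0 = 20 | 5·4 = 20
Q: 3·3+5·0+3·6+2·4 = 35 | 5·7 = 35
J: 3·5+5·5+3·0+2·0 = 40 | 5·8 = 40
B: 3·8+5·0+3·2+2·0 = 30 | 5·6 = 30
X: 3·0+5·0+3·2+2·2 = 10 | 5·2 = 10
gcd(3,5,3,2,5) = 1

Coefficients: [3, 5, 3, 2, 5]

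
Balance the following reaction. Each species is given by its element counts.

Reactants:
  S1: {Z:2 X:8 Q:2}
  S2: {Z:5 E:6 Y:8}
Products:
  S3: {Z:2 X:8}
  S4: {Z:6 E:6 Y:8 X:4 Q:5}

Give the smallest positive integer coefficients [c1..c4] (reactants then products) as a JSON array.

Coefficients: [5, 2, 4, 2]

Z: 5·2+2·5 = 20 | 4·2+2·6 = 20
E: 5·0+2·6 = 12 | 4·0+2·6 = 12
Y: 5·0+2·8 = 16 | 4·0+2·8 = 16
X: 5·8+2·0 = 40 | 4·8+2·4 = 40
Q: 5·2+2·0 = 10 | 4·0+2·5 = 10
gcd(5,2,4,2) = 1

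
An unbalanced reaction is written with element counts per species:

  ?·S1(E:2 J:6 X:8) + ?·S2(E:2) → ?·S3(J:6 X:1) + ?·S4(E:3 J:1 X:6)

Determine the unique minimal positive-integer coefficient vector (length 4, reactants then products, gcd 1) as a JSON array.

Coefficients: [5, 4, 4, 6]

E: 5·2+4·2 = 18 | 4·0+6·3 = 18
J: 5·6+4·0 = 30 | 4·6+6·1 = 30
X: 5·8+4·0 = 40 | 4·1+6·6 = 40
gcd(5,4,4,6) = 1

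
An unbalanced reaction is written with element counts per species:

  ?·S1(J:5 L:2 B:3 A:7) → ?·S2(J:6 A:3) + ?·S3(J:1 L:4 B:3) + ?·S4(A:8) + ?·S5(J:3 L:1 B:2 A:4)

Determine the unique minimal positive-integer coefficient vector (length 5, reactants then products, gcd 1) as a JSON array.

J: 5·5 = 25 | 1·6+1·1+1·0+6·3 = 25
L: 5·2 = 10 | 1·0+1·4+1·0+6·1 = 10
B: 5·3 = 15 | 1·0+1·3+1·0+6·2 = 15
A: 5·7 = 35 | 1·3+1·0+1·8+6·4 = 35
gcd(5,1,1,1,6) = 1

Coefficients: [5, 1, 1, 1, 6]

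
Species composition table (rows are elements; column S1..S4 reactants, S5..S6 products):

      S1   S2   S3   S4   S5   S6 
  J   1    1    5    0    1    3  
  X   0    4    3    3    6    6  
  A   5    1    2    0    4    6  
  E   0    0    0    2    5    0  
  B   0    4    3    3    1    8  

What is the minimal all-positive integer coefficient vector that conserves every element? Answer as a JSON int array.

Coefficients: [6, 6, 1, 5, 2, 5]

J: 6·1+6·1+1·5+5·0 = 17 | 2·1+5·3 = 17
X: 6·0+6·4+1·3+5·3 = 42 | 2·6+5·6 = 42
A: 6·5+6·1+1·2+5·0 = 38 | 2·4+5·6 = 38
E: 6·0+6·0+1·0+5·2 = 10 | 2·5+5·0 = 10
B: 6·0+6·4+1·3+5·3 = 42 | 2·1+5·8 = 42
gcd(6,6,1,5,2,5) = 1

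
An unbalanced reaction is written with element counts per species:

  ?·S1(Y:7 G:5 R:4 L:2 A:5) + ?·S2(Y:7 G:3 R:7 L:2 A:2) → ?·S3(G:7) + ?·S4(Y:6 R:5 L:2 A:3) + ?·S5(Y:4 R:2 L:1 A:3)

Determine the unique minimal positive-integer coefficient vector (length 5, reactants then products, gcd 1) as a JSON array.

Coefficients: [5, 1, 4, 3, 6]

Y: 5·7+1·7 = 42 | 4·0+3·6+6·4 = 42
G: 5·5+1·3 = 28 | 4·7+3·0+6·0 = 28
R: 5·4+1·7 = 27 | 4·0+3·5+6·2 = 27
L: 5·2+1·2 = 12 | 4·0+3·2+6·1 = 12
A: 5·5+1·2 = 27 | 4·0+3·3+6·3 = 27
gcd(5,1,4,3,6) = 1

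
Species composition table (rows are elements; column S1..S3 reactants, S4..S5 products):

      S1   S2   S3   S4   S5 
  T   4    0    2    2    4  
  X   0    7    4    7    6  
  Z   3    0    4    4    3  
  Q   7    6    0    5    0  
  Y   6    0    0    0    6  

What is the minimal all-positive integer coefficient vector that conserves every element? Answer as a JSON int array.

T: 1·4+3·0+5·2 = 14 | 5·2+1·4 = 14
X: 1·0+3·7+5·4 = 41 | 5·7+1·6 = 41
Z: 1·3+3·0+5·4 = 23 | 5·4+1·3 = 23
Q: 1·7+3·6+5·0 = 25 | 5·5+1·0 = 25
Y: 1·6+3·0+5·0 = 6 | 5·0+1·6 = 6
gcd(1,3,5,5,1) = 1

Coefficients: [1, 3, 5, 5, 1]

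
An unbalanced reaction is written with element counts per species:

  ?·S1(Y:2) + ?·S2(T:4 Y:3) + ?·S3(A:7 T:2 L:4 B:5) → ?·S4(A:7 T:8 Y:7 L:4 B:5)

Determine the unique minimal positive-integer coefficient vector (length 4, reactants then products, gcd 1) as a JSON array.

Coefficients: [5, 6, 4, 4]

A: 5·0+6·0+4·7 = 28 | 4·7 = 28
T: 5·0+6·4+4·2 = 32 | 4·8 = 32
Y: 5·2+6·3+4·0 = 28 | 4·7 = 28
L: 5·0+6·0+4·4 = 16 | 4·4 = 16
B: 5·0+6·0+4·5 = 20 | 4·5 = 20
gcd(5,6,4,4) = 1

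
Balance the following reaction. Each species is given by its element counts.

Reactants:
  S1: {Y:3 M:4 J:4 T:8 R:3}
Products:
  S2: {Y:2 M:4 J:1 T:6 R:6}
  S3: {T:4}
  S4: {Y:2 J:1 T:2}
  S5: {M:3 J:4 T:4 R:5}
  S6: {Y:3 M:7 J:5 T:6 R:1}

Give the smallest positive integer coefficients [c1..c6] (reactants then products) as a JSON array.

Coefficients: [6, 1, 3, 5, 2, 2]

Y: 6·3 = 18 | 1·2+3·0+5·2+2·0+2·3 = 18
M: 6·4 = 24 | 1·4+3·0+5·0+2·3+2·7 = 24
J: 6·4 = 24 | 1·1+3·0+5·1+2·4+2·5 = 24
T: 6·8 = 48 | 1·6+3·4+5·2+2·4+2·6 = 48
R: 6·3 = 18 | 1·6+3·0+5·0+2·5+2·1 = 18
gcd(6,1,3,5,2,2) = 1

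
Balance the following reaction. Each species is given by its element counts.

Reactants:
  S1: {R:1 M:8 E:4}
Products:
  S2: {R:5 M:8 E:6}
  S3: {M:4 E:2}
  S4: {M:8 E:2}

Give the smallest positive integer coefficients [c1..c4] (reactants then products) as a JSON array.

R: 5·1 = 5 | 1·5+6·0+1·0 = 5
M: 5·8 = 40 | 1·8+6·4+1·8 = 40
E: 5·4 = 20 | 1·6+6·2+1·2 = 20
gcd(5,1,6,1) = 1

Coefficients: [5, 1, 6, 1]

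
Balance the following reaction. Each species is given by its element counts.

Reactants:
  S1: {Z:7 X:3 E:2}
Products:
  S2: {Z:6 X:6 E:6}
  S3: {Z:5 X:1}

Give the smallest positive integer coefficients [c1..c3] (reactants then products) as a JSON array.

Coefficients: [3, 1, 3]

Z: 3·7 = 21 | 1·6+3·5 = 21
X: 3·3 = 9 | 1·6+3·1 = 9
E: 3·2 = 6 | 1·6+3·0 = 6
gcd(3,1,3) = 1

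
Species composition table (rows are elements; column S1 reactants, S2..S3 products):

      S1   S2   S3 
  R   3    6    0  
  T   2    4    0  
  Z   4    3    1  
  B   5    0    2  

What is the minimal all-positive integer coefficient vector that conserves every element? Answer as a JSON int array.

Coefficients: [2, 1, 5]

R: 2·3 = 6 | 1·6+5·0 = 6
T: 2·2 = 4 | 1·4+5·0 = 4
Z: 2·4 = 8 | 1·3+5·1 = 8
B: 2·5 = 10 | 1·0+5·2 = 10
gcd(2,1,5) = 1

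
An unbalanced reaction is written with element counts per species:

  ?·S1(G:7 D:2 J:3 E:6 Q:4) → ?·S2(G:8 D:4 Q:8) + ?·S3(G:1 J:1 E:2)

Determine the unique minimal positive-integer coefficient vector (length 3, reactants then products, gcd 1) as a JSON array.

Coefficients: [2, 1, 6]

G: 2·7 = 14 | 1·8+6·1 = 14
D: 2·2 = 4 | 1·4+6·0 = 4
J: 2·3 = 6 | 1·0+6·1 = 6
E: 2·6 = 12 | 1·0+6·2 = 12
Q: 2·4 = 8 | 1·8+6·0 = 8
gcd(2,1,6) = 1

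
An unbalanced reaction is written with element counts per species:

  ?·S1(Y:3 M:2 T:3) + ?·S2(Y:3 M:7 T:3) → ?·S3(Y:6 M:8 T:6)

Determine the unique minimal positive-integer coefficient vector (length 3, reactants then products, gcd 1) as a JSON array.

Y: 6·3+4·3 = 30 | 5·6 = 30
M: 6·2+4·7 = 40 | 5·8 = 40
T: 6·3+4·3 = 30 | 5·6 = 30
gcd(6,4,5) = 1

Coefficients: [6, 4, 5]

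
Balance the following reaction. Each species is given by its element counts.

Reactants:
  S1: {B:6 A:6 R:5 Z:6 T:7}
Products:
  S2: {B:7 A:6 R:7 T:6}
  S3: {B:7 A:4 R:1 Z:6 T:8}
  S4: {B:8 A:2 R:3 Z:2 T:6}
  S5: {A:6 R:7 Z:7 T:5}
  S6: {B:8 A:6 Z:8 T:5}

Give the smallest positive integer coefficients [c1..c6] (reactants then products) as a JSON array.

Coefficients: [5, 1, 1, 1, 2, 1]

B: 5·6 = 30 | 1·7+1·7+1·8+2·0+1·8 = 30
A: 5·6 = 30 | 1·6+1·4+1·2+2·6+1·6 = 30
R: 5·5 = 25 | 1·7+1·1+1·3+2·7+1·0 = 25
Z: 5·6 = 30 | 1·0+1·6+1·2+2·7+1·8 = 30
T: 5·7 = 35 | 1·6+1·8+1·6+2·5+1·5 = 35
gcd(5,1,1,1,2,1) = 1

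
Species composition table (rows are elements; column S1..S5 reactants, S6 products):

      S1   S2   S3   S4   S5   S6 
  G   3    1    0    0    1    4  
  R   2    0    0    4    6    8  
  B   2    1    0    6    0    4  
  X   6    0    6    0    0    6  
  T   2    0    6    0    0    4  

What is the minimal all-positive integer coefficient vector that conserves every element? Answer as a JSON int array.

Coefficients: [2, 6, 2, 1, 4, 4]

G: 2·3+6·1+2·0+1·0+4·1 = 16 | 4·4 = 16
R: 2·2+6·0+2·0+1·4+4·6 = 32 | 4·8 = 32
B: 2·2+6·1+2·0+1·6+4·0 = 16 | 4·4 = 16
X: 2·6+6·0+2·6+1·0+4·0 = 24 | 4·6 = 24
T: 2·2+6·0+2·6+1·0+4·0 = 16 | 4·4 = 16
gcd(2,6,2,1,4,4) = 1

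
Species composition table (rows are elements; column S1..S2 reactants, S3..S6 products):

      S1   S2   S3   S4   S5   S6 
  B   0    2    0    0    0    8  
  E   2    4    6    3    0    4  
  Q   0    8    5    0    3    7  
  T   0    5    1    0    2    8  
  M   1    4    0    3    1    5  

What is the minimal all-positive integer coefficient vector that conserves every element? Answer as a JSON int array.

B: 6·0+4·2 = 8 | 2·0+4·0+5·0+1·8 = 8
E: 6·2+4·4 = 28 | 2·6+4·3+5·0+1·4 = 28
Q: 6·0+4·8 = 32 | 2·5+4·0+5·3+1·7 = 32
T: 6·0+4·5 = 20 | 2·1+4·0+5·2+1·8 = 20
M: 6·1+4·4 = 22 | 2·0+4·3+5·1+1·5 = 22
gcd(6,4,2,4,5,1) = 1

Coefficients: [6, 4, 2, 4, 5, 1]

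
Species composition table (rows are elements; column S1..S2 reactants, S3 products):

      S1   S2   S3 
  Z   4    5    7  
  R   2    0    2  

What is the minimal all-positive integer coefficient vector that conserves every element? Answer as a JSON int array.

Z: 5·4+3·5 = 35 | 5·7 = 35
R: 5·2+3·0 = 10 | 5·2 = 10
gcd(5,3,5) = 1

Coefficients: [5, 3, 5]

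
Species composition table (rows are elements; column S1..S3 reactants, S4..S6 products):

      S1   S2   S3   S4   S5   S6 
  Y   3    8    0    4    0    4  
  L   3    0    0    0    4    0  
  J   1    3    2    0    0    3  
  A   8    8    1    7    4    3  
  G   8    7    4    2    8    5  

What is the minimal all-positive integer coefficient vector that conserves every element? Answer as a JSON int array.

Y: 4·3+4·8+1·0 = 44 | 5·4+3·0+6·4 = 44
L: 4·3+4·0+1·0 = 12 | 5·0+3·4+6·0 = 12
J: 4·1+4·3+1·2 = 18 | 5·0+3·0+6·3 = 18
A: 4·8+4·8+1·1 = 65 | 5·7+3·4+6·3 = 65
G: 4·8+4·7+1·4 = 64 | 5·2+3·8+6·5 = 64
gcd(4,4,1,5,3,6) = 1

Coefficients: [4, 4, 1, 5, 3, 6]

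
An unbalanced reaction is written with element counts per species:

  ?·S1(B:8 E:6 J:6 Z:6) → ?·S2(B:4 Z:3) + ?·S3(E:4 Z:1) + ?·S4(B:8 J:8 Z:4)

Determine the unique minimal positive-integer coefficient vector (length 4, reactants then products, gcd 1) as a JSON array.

B: 4·8 = 32 | 2·4+6·0+3·8 = 32
E: 4·6 = 24 | 2·0+6·4+3·0 = 24
J: 4·6 = 24 | 2·0+6·0+3·8 = 24
Z: 4·6 = 24 | 2·3+6·1+3·4 = 24
gcd(4,2,6,3) = 1

Coefficients: [4, 2, 6, 3]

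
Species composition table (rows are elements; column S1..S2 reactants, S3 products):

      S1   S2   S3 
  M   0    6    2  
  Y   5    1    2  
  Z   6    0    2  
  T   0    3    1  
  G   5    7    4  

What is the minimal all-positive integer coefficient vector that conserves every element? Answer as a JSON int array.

Coefficients: [1, 1, 3]

M: 1·0+1·6 = 6 | 3·2 = 6
Y: 1·5+1·1 = 6 | 3·2 = 6
Z: 1·6+1·0 = 6 | 3·2 = 6
T: 1·0+1·3 = 3 | 3·1 = 3
G: 1·5+1·7 = 12 | 3·4 = 12
gcd(1,1,3) = 1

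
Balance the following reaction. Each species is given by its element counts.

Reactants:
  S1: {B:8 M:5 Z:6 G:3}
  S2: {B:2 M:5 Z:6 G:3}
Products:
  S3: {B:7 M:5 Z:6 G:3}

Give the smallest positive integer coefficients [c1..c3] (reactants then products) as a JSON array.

B: 5·8+1·2 = 42 | 6·7 = 42
M: 5·5+1·5 = 30 | 6·5 = 30
Z: 5·6+1·6 = 36 | 6·6 = 36
G: 5·3+1·3 = 18 | 6·3 = 18
gcd(5,1,6) = 1

Coefficients: [5, 1, 6]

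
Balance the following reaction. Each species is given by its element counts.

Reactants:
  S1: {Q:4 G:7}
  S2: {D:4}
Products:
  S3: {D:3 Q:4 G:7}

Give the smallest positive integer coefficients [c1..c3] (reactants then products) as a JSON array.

Coefficients: [4, 3, 4]

D: 4·0+3·4 = 12 | 4·3 = 12
Q: 4·4+3·0 = 16 | 4·4 = 16
G: 4·7+3·0 = 28 | 4·7 = 28
gcd(4,3,4) = 1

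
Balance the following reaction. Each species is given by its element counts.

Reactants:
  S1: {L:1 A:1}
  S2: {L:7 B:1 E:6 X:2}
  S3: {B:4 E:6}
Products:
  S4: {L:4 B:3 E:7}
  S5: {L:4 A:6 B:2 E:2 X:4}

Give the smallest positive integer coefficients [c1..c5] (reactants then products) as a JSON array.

Coefficients: [6, 2, 3, 4, 1]

L: 6·1+2·7+3·0 = 20 | 4·4+1·4 = 20
A: 6·1+2·0+3·0 = 6 | 4·0+1·6 = 6
B: 6·0+2·1+3·4 = 14 | 4·3+1·2 = 14
E: 6·0+2·6+3·6 = 30 | 4·7+1·2 = 30
X: 6·0+2·2+3·0 = 4 | 4·0+1·4 = 4
gcd(6,2,3,4,1) = 1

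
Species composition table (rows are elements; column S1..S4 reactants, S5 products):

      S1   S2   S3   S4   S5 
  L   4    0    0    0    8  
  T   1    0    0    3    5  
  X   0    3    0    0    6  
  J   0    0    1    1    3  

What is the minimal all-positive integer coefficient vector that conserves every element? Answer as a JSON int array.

Coefficients: [2, 2, 2, 1, 1]

L: 2·4+2·0+2·0+1·0 = 8 | 1·8 = 8
T: 2·1+2·0+2·0+1·3 = 5 | 1·5 = 5
X: 2·0+2·3+2·0+1·0 = 6 | 1·6 = 6
J: 2·0+2·0+2·1+1·1 = 3 | 1·3 = 3
gcd(2,2,2,1,1) = 1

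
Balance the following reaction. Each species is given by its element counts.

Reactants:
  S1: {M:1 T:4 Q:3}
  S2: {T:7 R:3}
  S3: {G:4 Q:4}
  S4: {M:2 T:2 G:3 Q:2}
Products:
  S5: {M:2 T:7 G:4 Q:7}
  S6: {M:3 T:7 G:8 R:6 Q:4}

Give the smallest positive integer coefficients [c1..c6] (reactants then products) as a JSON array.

M: 5·1+2·0+4·0+4·2 = 13 | 5·2+1·3 = 13
T: 5·4+2·7+4·0+4·2 = 42 | 5·7+1·7 = 42
G: 5·0+2·0+4·4+4·3 = 28 | 5·4+1·8 = 28
R: 5·0+2·3+4·0+4·0 = 6 | 5·0+1·6 = 6
Q: 5·3+2·0+4·4+4·2 = 39 | 5·7+1·4 = 39
gcd(5,2,4,4,5,1) = 1

Coefficients: [5, 2, 4, 4, 5, 1]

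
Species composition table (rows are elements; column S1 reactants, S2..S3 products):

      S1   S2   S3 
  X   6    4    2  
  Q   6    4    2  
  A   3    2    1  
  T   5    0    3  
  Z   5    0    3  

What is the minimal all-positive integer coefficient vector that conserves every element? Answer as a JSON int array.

Coefficients: [3, 2, 5]

X: 3·6 = 18 | 2·4+5·2 = 18
Q: 3·6 = 18 | 2·4+5·2 = 18
A: 3·3 = 9 | 2·2+5·1 = 9
T: 3·5 = 15 | 2·0+5·3 = 15
Z: 3·5 = 15 | 2·0+5·3 = 15
gcd(3,2,5) = 1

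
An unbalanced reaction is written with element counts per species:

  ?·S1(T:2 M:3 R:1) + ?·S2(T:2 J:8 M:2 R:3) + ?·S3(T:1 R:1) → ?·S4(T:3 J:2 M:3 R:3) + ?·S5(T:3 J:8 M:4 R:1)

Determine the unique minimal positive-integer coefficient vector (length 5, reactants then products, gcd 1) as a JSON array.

Coefficients: [4, 2, 3, 4, 1]

T: 4·2+2·2+3·1 = 15 | 4·3+1·3 = 15
J: 4·0+2·8+3·0 = 16 | 4·2+1·8 = 16
M: 4·3+2·2+3·0 = 16 | 4·3+1·4 = 16
R: 4·1+2·3+3·1 = 13 | 4·3+1·1 = 13
gcd(4,2,3,4,1) = 1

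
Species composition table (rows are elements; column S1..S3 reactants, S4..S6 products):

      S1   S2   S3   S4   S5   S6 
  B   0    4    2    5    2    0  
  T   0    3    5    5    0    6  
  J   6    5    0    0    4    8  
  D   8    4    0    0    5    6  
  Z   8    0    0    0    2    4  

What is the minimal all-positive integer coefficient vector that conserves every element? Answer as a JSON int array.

Coefficients: [3, 6, 4, 4, 6, 3]

B: 3·0+6·4+4·2 = 32 | 4·5+6·2+3·0 = 32
T: 3·0+6·3+4·5 = 38 | 4·5+6·0+3·6 = 38
J: 3·6+6·5+4·0 = 48 | 4·0+6·4+3·8 = 48
D: 3·8+6·4+4·0 = 48 | 4·0+6·5+3·6 = 48
Z: 3·8+6·0+4·0 = 24 | 4·0+6·2+3·4 = 24
gcd(3,6,4,4,6,3) = 1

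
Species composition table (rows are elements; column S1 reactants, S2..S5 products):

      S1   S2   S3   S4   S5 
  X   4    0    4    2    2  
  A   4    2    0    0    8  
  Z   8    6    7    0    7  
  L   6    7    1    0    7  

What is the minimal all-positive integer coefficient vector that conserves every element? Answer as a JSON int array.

Coefficients: [5, 2, 2, 4, 2]

X: 5·4 = 20 | 2·0+2·4+4·2+2·2 = 20
A: 5·4 = 20 | 2·2+2·0+4·0+2·8 = 20
Z: 5·8 = 40 | 2·6+2·7+4·0+2·7 = 40
L: 5·6 = 30 | 2·7+2·1+4·0+2·7 = 30
gcd(5,2,2,4,2) = 1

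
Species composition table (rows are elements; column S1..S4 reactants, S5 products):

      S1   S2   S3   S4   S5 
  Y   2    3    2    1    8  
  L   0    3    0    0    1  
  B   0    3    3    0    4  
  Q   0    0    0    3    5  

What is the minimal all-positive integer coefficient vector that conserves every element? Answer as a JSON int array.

Coefficients: [5, 1, 3, 5, 3]

Y: 5·2+1·3+3·2+5·1 = 24 | 3·8 = 24
L: 5·0+1·3+3·0+5·0 = 3 | 3·1 = 3
B: 5·0+1·3+3·3+5·0 = 12 | 3·4 = 12
Q: 5·0+1·0+3·0+5·3 = 15 | 3·5 = 15
gcd(5,1,3,5,3) = 1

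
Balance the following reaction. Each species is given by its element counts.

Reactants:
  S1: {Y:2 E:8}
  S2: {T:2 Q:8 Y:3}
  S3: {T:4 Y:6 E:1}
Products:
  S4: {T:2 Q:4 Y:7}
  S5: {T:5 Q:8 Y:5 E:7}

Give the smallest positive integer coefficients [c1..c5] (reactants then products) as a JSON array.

Coefficients: [3, 6, 4, 4, 4]

T: 3·0+6·2+4·4 = 28 | 4·2+4·5 = 28
Q: 3·0+6·8+4·0 = 48 | 4·4+4·8 = 48
Y: 3·2+6·3+4·6 = 48 | 4·7+4·5 = 48
E: 3·8+6·0+4·1 = 28 | 4·0+4·7 = 28
gcd(3,6,4,4,4) = 1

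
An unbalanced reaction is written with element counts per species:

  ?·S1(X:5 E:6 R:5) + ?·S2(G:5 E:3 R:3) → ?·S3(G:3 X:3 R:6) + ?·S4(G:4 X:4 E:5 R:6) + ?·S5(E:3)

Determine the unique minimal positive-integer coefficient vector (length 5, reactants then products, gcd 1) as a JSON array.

Coefficients: [3, 3, 1, 3, 4]

G: 3·0+3·5 = 15 | 1·3+3·4+4·0 = 15
X: 3·5+3·0 = 15 | 1·3+3·4+4·0 = 15
E: 3·6+3·3 = 27 | 1·0+3·5+4·3 = 27
R: 3·5+3·3 = 24 | 1·6+3·6+4·0 = 24
gcd(3,3,1,3,4) = 1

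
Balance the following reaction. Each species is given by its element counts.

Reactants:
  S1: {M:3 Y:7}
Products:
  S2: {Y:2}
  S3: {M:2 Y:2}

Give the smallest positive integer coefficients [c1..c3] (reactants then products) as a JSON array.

Coefficients: [2, 4, 3]

M: 2·3 = 6 | 4·0+3·2 = 6
Y: 2·7 = 14 | 4·2+3·2 = 14
gcd(2,4,3) = 1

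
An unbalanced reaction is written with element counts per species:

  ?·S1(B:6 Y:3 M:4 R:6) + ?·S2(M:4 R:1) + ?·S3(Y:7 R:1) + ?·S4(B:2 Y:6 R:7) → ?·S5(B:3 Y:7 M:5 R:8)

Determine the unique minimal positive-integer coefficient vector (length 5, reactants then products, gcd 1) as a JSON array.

B: 1·6+4·0+1·0+3·2 = 12 | 4·3 = 12
Y: 1·3+4·0+1·7+3·6 = 28 | 4·7 = 28
M: 1·4+4·4+1·0+3·0 = 20 | 4·5 = 20
R: 1·6+4·1+1·1+3·7 = 32 | 4·8 = 32
gcd(1,4,1,3,4) = 1

Coefficients: [1, 4, 1, 3, 4]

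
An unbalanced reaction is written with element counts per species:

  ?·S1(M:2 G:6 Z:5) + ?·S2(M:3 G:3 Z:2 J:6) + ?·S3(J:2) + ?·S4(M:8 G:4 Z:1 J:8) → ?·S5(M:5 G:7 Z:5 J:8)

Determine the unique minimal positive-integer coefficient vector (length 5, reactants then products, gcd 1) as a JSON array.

Coefficients: [3, 2, 6, 1, 4]

M: 3·2+2·3+6·0+1·8 = 20 | 4·5 = 20
G: 3·6+2·3+6·0+1·4 = 28 | 4·7 = 28
Z: 3·5+2·2+6·0+1·1 = 20 | 4·5 = 20
J: 3·0+2·6+6·2+1·8 = 32 | 4·8 = 32
gcd(3,2,6,1,4) = 1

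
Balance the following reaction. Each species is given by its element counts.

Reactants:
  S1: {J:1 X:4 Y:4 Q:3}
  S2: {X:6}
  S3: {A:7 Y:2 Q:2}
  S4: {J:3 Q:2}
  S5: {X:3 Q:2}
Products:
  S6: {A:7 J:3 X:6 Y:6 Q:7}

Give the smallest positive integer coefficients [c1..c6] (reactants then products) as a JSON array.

Coefficients: [6, 1, 6, 4, 2, 6]

A: 6·0+1·0+6·7+4·0+2·0 = 42 | 6·7 = 42
J: 6·1+1·0+6·0+4·3+2·0 = 18 | 6·3 = 18
X: 6·4+1·6+6·0+4·0+2·3 = 36 | 6·6 = 36
Y: 6·4+1·0+6·2+4·0+2·0 = 36 | 6·6 = 36
Q: 6·3+1·0+6·2+4·2+2·2 = 42 | 6·7 = 42
gcd(6,1,6,4,2,6) = 1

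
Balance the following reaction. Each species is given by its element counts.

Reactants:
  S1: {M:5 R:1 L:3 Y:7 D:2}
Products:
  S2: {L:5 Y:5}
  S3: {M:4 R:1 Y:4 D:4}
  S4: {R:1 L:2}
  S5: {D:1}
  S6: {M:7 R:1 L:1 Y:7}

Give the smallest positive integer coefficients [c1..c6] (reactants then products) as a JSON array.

Coefficients: [5, 2, 1, 1, 6, 3]

M: 5·5 = 25 | 2·0+1·4+1·0+6·0+3·7 = 25
R: 5·1 = 5 | 2·0+1·1+1·1+6·0+3·1 = 5
L: 5·3 = 15 | 2·5+1·0+1·2+6·0+3·1 = 15
Y: 5·7 = 35 | 2·5+1·4+1·0+6·0+3·7 = 35
D: 5·2 = 10 | 2·0+1·4+1·0+6·1+3·0 = 10
gcd(5,2,1,1,6,3) = 1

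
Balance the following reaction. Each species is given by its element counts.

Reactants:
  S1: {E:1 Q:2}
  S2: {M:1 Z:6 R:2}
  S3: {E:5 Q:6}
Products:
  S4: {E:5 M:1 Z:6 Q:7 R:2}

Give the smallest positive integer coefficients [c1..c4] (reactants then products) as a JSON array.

E: 5·1+4·0+3·5 = 20 | 4·5 = 20
M: 5·0+4·1+3·0 = 4 | 4·1 = 4
Z: 5·0+4·6+3·0 = 24 | 4·6 = 24
Q: 5·2+4·0+3·6 = 28 | 4·7 = 28
R: 5·0+4·2+3·0 = 8 | 4·2 = 8
gcd(5,4,3,4) = 1

Coefficients: [5, 4, 3, 4]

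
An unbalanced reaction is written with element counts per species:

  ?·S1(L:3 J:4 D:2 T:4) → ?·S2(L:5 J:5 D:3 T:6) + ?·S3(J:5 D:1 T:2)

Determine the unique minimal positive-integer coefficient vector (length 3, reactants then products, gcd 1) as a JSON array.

Coefficients: [5, 3, 1]

L: 5·3 = 15 | 3·5+1·0 = 15
J: 5·4 = 20 | 3·5+1·5 = 20
D: 5·2 = 10 | 3·3+1·1 = 10
T: 5·4 = 20 | 3·6+1·2 = 20
gcd(5,3,1) = 1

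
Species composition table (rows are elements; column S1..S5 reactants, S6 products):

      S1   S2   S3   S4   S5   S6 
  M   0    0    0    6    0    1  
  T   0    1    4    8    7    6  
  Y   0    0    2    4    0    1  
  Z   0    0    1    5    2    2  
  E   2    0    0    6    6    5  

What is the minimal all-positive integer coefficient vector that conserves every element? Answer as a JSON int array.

M: 3·0+3·0+1·0+1·6+3·0 = 6 | 6·1 = 6
T: 3·0+3·1+1·4+1·8+3·7 = 36 | 6·6 = 36
Y: 3·0+3·0+1·2+1·4+3·0 = 6 | 6·1 = 6
Z: 3·0+3·0+1·1+1·5+3·2 = 12 | 6·2 = 12
E: 3·2+3·0+1·0+1·6+3·6 = 30 | 6·5 = 30
gcd(3,3,1,1,3,6) = 1

Coefficients: [3, 3, 1, 1, 3, 6]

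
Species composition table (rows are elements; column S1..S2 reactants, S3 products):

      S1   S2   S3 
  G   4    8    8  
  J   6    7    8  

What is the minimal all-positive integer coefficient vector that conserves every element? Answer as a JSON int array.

Coefficients: [2, 4, 5]

G: 2·4+4·8 = 40 | 5·8 = 40
J: 2·6+4·7 = 40 | 5·8 = 40
gcd(2,4,5) = 1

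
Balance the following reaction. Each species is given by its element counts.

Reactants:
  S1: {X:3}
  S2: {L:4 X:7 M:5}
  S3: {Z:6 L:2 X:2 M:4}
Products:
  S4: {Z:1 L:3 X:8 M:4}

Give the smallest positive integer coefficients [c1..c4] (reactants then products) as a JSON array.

Z: 6·0+4·0+1·6 = 6 | 6·1 = 6
L: 6·0+4·4+1·2 = 18 | 6·3 = 18
X: 6·3+4·7+1·2 = 48 | 6·8 = 48
M: 6·0+4·5+1·4 = 24 | 6·4 = 24
gcd(6,4,1,6) = 1

Coefficients: [6, 4, 1, 6]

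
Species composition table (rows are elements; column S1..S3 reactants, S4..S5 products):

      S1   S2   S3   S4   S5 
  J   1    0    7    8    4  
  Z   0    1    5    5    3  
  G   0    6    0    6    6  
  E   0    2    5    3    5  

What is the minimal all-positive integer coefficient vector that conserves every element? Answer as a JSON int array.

J: 6·1+4·0+2·7 = 20 | 1·8+3·4 = 20
Z: 6·0+4·1+2·5 = 14 | 1·5+3·3 = 14
G: 6·0+4·6+2·0 = 24 | 1·6+3·6 = 24
E: 6·0+4·2+2·5 = 18 | 1·3+3·5 = 18
gcd(6,4,2,1,3) = 1

Coefficients: [6, 4, 2, 1, 3]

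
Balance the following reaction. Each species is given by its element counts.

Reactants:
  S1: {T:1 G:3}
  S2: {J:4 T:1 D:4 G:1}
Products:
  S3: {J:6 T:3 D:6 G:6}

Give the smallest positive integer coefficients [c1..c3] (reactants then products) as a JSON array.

J: 3·0+3·4 = 12 | 2·6 = 12
T: 3·1+3·1 = 6 | 2·3 = 6
D: 3·0+3·4 = 12 | 2·6 = 12
G: 3·3+3·1 = 12 | 2·6 = 12
gcd(3,3,2) = 1

Coefficients: [3, 3, 2]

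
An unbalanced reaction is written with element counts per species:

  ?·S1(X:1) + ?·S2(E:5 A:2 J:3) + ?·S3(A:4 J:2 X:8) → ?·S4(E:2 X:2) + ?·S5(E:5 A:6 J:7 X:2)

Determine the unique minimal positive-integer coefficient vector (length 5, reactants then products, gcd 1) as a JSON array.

Coefficients: [6, 4, 1, 5, 2]

E: 6·0+4·5+1·0 = 20 | 5·2+2·5 = 20
A: 6·0+4·2+1·4 = 12 | 5·0+2·6 = 12
J: 6·0+4·3+1·2 = 14 | 5·0+2·7 = 14
X: 6·1+4·0+1·8 = 14 | 5·2+2·2 = 14
gcd(6,4,1,5,2) = 1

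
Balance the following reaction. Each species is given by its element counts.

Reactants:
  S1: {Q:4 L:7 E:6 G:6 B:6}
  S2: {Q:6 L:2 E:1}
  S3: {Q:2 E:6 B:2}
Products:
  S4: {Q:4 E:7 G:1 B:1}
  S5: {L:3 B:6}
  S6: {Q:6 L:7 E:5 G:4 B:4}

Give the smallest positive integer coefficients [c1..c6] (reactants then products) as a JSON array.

Q: 3·4+3·6+6·2 = 42 | 6·4+2·0+3·6 = 42
L: 3·7+3·2+6·0 = 27 | 6·0+2·3+3·7 = 27
E: 3·6+3·1+6·6 = 57 | 6·7+2·0+3·5 = 57
G: 3·6+3·0+6·0 = 18 | 6·1+2·0+3·4 = 18
B: 3·6+3·0+6·2 = 30 | 6·1+2·6+3·4 = 30
gcd(3,3,6,6,2,3) = 1

Coefficients: [3, 3, 6, 6, 2, 3]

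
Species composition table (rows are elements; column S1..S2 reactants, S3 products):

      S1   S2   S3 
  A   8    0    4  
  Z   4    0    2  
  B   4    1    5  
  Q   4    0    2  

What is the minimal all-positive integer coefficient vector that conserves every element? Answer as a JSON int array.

Coefficients: [1, 6, 2]

A: 1·8+6·0 = 8 | 2·4 = 8
Z: 1·4+6·0 = 4 | 2·2 = 4
B: 1·4+6·1 = 10 | 2·5 = 10
Q: 1·4+6·0 = 4 | 2·2 = 4
gcd(1,6,2) = 1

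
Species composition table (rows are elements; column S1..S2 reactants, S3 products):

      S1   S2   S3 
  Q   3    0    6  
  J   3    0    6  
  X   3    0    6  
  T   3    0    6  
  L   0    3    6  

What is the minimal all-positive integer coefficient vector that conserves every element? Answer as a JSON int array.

Coefficients: [2, 2, 1]

Q: 2·3+2·0 = 6 | 1·6 = 6
J: 2·3+2·0 = 6 | 1·6 = 6
X: 2·3+2·0 = 6 | 1·6 = 6
T: 2·3+2·0 = 6 | 1·6 = 6
L: 2·0+2·3 = 6 | 1·6 = 6
gcd(2,2,1) = 1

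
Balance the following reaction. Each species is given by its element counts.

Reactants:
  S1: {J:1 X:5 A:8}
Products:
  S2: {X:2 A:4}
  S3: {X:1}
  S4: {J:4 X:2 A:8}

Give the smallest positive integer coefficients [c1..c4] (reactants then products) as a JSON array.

Coefficients: [4, 6, 6, 1]

J: 4·1 = 4 | 6·0+6·0+1·4 = 4
X: 4·5 = 20 | 6·2+6·1+1·2 = 20
A: 4·8 = 32 | 6·4+6·0+1·8 = 32
gcd(4,6,6,1) = 1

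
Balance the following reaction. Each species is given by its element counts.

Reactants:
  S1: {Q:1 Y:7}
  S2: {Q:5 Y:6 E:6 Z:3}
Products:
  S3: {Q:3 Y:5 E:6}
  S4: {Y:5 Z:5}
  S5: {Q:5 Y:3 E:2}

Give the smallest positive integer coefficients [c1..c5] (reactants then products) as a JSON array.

Coefficients: [2, 5, 4, 3, 3]

Q: 2·1+5·5 = 27 | 4·3+3·0+3·5 = 27
Y: 2·7+5·6 = 44 | 4·5+3·5+3·3 = 44
E: 2·0+5·6 = 30 | 4·6+3·0+3·2 = 30
Z: 2·0+5·3 = 15 | 4·0+3·5+3·0 = 15
gcd(2,5,4,3,3) = 1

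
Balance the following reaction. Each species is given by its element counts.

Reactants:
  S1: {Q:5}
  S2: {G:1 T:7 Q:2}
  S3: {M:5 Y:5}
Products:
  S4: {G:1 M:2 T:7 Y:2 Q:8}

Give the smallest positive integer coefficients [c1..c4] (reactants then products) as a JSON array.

G: 6·0+5·1+2·0 = 5 | 5·1 = 5
M: 6·0+5·0+2·5 = 10 | 5·2 = 10
T: 6·0+5·7+2·0 = 35 | 5·7 = 35
Y: 6·0+5·0+2·5 = 10 | 5·2 = 10
Q: 6·5+5·2+2·0 = 40 | 5·8 = 40
gcd(6,5,2,5) = 1

Coefficients: [6, 5, 2, 5]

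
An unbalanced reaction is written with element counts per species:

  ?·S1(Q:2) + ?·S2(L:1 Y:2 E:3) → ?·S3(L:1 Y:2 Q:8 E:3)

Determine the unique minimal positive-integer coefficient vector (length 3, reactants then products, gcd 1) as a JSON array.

L: 4·0+1·1 = 1 | 1·1 = 1
Y: 4·0+1·2 = 2 | 1·2 = 2
Q: 4·2+1·0 = 8 | 1·8 = 8
E: 4·0+1·3 = 3 | 1·3 = 3
gcd(4,1,1) = 1

Coefficients: [4, 1, 1]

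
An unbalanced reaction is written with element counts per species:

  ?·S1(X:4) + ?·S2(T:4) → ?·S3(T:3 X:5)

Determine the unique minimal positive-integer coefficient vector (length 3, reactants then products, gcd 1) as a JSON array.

Coefficients: [5, 3, 4]

T: 5·0+3·4 = 12 | 4·3 = 12
X: 5·4+3·0 = 20 | 4·5 = 20
gcd(5,3,4) = 1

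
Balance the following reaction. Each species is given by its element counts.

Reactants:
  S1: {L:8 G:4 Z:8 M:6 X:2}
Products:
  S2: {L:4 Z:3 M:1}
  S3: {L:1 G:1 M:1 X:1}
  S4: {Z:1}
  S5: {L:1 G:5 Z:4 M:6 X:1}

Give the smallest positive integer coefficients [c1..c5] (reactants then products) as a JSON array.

L: 2·8 = 16 | 3·4+3·1+3·0+1·1 = 16
G: 2·4 = 8 | 3·0+3·1+3·0+1·5 = 8
Z: 2·8 = 16 | 3·3+3·0+3·1+1·4 = 16
M: 2·6 = 12 | 3·1+3·1+3·0+1·6 = 12
X: 2·2 = 4 | 3·0+3·1+3·0+1·1 = 4
gcd(2,3,3,3,1) = 1

Coefficients: [2, 3, 3, 3, 1]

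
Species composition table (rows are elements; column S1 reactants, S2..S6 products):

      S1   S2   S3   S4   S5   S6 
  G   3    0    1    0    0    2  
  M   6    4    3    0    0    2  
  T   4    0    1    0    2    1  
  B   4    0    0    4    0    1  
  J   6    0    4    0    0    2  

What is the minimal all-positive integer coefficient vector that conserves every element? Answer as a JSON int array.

Coefficients: [4, 1, 4, 3, 4, 4]

G: 4·3 = 12 | 1·0+4·1+3·0+4·0+4·2 = 12
M: 4·6 = 24 | 1·4+4·3+3·0+4·0+4·2 = 24
T: 4·4 = 16 | 1·0+4·1+3·0+4·2+4·1 = 16
B: 4·4 = 16 | 1·0+4·0+3·4+4·0+4·1 = 16
J: 4·6 = 24 | 1·0+4·4+3·0+4·0+4·2 = 24
gcd(4,1,4,3,4,4) = 1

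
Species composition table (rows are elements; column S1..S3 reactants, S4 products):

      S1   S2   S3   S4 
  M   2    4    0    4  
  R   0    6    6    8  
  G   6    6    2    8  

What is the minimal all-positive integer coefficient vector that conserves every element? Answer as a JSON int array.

Coefficients: [2, 5, 3, 6]

M: 2·2+5·4+3·0 = 24 | 6·4 = 24
R: 2·0+5·6+3·6 = 48 | 6·8 = 48
G: 2·6+5·6+3·2 = 48 | 6·8 = 48
gcd(2,5,3,6) = 1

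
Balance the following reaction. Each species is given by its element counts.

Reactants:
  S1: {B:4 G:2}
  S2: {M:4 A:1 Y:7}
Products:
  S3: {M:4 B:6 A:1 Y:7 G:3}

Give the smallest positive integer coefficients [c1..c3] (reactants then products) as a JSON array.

Coefficients: [3, 2, 2]

M: 3·0+2·4 = 8 | 2·4 = 8
B: 3·4+2·0 = 12 | 2·6 = 12
A: 3·0+2·1 = 2 | 2·1 = 2
Y: 3·0+2·7 = 14 | 2·7 = 14
G: 3·2+2·0 = 6 | 2·3 = 6
gcd(3,2,2) = 1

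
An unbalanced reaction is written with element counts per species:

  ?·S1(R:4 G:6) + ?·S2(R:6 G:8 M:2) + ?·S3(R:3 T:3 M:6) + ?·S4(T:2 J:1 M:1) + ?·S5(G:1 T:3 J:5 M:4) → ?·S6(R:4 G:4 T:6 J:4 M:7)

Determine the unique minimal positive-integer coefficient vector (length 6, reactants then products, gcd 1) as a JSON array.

Coefficients: [1, 1, 2, 6, 2, 4]

R: 1·4+1·6+2·3+6·0+2·0 = 16 | 4·4 = 16
G: 1·6+1·8+2·0+6·0+2·1 = 16 | 4·4 = 16
T: 1·0+1·0+2·3+6·2+2·3 = 24 | 4·6 = 24
J: 1·0+1·0+2·0+6·1+2·5 = 16 | 4·4 = 16
M: 1·0+1·2+2·6+6·1+2·4 = 28 | 4·7 = 28
gcd(1,1,2,6,2,4) = 1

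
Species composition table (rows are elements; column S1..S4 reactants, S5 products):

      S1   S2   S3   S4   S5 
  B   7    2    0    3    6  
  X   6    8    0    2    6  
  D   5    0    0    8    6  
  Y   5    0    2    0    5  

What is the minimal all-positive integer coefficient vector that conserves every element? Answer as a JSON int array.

B: 4·7+1·2+5·0+2·3 = 36 | 6·6 = 36
X: 4·6+1·8+5·0+2·2 = 36 | 6·6 = 36
D: 4·5+1·0+5·0+2·8 = 36 | 6·6 = 36
Y: 4·5+1·0+5·2+2·0 = 30 | 6·5 = 30
gcd(4,1,5,2,6) = 1

Coefficients: [4, 1, 5, 2, 6]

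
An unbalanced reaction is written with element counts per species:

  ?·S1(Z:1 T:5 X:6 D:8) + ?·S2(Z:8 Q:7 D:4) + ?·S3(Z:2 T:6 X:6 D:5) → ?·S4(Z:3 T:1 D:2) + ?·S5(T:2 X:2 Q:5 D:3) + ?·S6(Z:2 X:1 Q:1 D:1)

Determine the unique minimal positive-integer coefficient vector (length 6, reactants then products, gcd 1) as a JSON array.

Coefficients: [1, 3, 1, 5, 3, 6]

Z: 1·1+3·8+1·2 = 27 | 5·3+3·0+6·2 = 27
T: 1·5+3·0+1·6 = 11 | 5·1+3·2+6·0 = 11
X: 1·6+3·0+1·6 = 12 | 5·0+3·2+6·1 = 12
Q: 1·0+3·7+1·0 = 21 | 5·0+3·5+6·1 = 21
D: 1·8+3·4+1·5 = 25 | 5·2+3·3+6·1 = 25
gcd(1,3,1,5,3,6) = 1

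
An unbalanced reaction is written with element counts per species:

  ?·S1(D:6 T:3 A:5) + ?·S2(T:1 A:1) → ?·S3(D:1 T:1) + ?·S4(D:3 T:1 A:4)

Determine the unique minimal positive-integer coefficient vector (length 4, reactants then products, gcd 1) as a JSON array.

D: 3·6+1·0 = 18 | 6·1+4·3 = 18
T: 3·3+1·1 = 10 | 6·1+4·1 = 10
A: 3·5+1·1 = 16 | 6·0+4·4 = 16
gcd(3,1,6,4) = 1

Coefficients: [3, 1, 6, 4]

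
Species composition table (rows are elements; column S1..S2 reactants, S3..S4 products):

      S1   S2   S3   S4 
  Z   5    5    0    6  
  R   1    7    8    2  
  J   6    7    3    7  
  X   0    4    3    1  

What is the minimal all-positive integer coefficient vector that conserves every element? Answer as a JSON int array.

Z: 4·5+2·5 = 30 | 1·0+5·6 = 30
R: 4·1+2·7 = 18 | 1·8+5·2 = 18
J: 4·6+2·7 = 38 | 1·3+5·7 = 38
X: 4·0+2·4 = 8 | 1·3+5·1 = 8
gcd(4,2,1,5) = 1

Coefficients: [4, 2, 1, 5]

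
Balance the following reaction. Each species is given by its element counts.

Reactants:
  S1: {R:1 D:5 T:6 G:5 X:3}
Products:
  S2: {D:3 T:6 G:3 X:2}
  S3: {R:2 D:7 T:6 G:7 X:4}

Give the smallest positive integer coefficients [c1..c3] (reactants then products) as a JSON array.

R: 2·1 = 2 | 1·0+1·2 = 2
D: 2·5 = 10 | 1·3+1·7 = 10
T: 2·6 = 12 | 1·6+1·6 = 12
G: 2·5 = 10 | 1·3+1·7 = 10
X: 2·3 = 6 | 1·2+1·4 = 6
gcd(2,1,1) = 1

Coefficients: [2, 1, 1]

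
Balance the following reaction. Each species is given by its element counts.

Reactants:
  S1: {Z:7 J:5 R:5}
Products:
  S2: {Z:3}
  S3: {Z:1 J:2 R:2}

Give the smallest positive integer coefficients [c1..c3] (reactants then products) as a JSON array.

Coefficients: [2, 3, 5]

Z: 2·7 = 14 | 3·3+5·1 = 14
J: 2·5 = 10 | 3·0+5·2 = 10
R: 2·5 = 10 | 3·0+5·2 = 10
gcd(2,3,5) = 1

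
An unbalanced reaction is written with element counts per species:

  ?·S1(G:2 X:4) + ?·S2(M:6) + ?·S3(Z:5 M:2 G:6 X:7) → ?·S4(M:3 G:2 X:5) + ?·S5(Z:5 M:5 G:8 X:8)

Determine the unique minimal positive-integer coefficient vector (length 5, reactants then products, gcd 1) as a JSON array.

Coefficients: [4, 2, 1, 3, 1]

Z: 4·0+2·0+1·5 = 5 | 3·0+1·5 = 5
M: 4·0+2·6+1·2 = 14 | 3·3+1·5 = 14
G: 4·2+2·0+1·6 = 14 | 3·2+1·8 = 14
X: 4·4+2·0+1·7 = 23 | 3·5+1·8 = 23
gcd(4,2,1,3,1) = 1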